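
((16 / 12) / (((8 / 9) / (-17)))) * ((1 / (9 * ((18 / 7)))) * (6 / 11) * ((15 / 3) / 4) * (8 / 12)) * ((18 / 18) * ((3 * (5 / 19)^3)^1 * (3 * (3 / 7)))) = -10625 / 301796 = -0.04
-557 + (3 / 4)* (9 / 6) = -4447 / 8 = -555.88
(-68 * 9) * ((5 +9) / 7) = -1224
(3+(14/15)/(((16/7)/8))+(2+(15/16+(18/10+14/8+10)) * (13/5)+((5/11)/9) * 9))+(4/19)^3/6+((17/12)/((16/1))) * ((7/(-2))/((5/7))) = 33286707947/724310400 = 45.96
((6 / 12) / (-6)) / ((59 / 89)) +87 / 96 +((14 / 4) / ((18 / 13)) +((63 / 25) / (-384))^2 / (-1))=17988565829 / 5437440000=3.31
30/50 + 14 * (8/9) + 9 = 992/45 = 22.04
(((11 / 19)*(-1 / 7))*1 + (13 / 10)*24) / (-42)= -20693 / 27930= -0.74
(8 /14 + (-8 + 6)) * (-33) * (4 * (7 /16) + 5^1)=318.21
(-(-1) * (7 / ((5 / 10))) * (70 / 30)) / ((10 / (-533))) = -26117 / 15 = -1741.13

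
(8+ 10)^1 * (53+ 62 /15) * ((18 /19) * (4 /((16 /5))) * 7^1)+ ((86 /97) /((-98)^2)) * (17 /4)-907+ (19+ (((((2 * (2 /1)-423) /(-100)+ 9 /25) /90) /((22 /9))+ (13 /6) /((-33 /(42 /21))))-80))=7556.78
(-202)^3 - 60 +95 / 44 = -362668497 / 44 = -8242465.84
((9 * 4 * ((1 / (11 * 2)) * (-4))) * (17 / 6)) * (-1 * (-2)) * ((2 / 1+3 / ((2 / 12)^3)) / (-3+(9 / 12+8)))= -1060800 / 253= -4192.89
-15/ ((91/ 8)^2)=-960/ 8281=-0.12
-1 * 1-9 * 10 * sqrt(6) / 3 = -74.48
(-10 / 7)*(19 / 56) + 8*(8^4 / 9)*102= 218365667 / 588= 371370.18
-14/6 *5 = -35/3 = -11.67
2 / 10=1 / 5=0.20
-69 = -69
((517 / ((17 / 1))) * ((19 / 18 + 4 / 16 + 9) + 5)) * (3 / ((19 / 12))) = 881.94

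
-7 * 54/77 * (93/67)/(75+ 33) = -93/1474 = -0.06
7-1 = 6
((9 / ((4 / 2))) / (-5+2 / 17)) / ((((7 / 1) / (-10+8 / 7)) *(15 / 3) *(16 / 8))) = 4743 / 40670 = 0.12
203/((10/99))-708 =13017/10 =1301.70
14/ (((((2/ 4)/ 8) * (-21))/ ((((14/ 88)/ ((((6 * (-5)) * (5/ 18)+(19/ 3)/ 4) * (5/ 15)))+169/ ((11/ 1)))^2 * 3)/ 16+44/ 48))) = -4680224/ 9801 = -477.53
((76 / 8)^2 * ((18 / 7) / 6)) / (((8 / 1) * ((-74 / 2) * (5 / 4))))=-1083 / 10360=-0.10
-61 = -61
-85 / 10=-17 / 2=-8.50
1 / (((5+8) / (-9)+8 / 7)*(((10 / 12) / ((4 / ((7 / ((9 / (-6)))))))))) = 3.41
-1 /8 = -0.12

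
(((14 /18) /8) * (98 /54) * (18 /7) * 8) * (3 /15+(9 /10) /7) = 161 /135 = 1.19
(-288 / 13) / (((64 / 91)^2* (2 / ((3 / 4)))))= -17199 / 1024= -16.80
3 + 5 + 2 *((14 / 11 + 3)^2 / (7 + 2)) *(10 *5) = 210.85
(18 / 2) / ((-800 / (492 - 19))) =-4257 / 800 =-5.32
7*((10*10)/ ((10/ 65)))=4550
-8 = -8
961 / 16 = 60.06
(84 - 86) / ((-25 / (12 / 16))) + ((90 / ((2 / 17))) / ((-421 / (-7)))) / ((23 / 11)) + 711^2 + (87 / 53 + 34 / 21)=272409582638087 / 538858950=505530.40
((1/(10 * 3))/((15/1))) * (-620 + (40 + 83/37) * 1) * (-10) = 21377/1665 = 12.84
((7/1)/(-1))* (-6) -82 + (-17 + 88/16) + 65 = 27/2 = 13.50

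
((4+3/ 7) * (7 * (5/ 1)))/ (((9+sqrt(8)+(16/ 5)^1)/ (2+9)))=520025/ 3521-85250 * sqrt(2)/ 3521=113.45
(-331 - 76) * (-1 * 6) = 2442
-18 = -18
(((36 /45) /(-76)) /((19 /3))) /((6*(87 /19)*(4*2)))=-1 /132240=-0.00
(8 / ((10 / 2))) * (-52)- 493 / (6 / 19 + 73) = -626323 / 6965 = -89.92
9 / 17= 0.53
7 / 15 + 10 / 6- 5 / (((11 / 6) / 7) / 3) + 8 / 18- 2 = -28064 / 495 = -56.69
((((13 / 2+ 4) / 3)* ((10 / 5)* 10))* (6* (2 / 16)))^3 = 1157625 / 8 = 144703.12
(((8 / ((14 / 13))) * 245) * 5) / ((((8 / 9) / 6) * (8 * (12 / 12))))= 61425 / 8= 7678.12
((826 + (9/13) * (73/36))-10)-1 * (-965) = 1782.40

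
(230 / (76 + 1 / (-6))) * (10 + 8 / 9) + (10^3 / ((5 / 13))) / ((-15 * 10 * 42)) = 26710 / 819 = 32.61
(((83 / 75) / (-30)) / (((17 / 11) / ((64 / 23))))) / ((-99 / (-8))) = -21248 / 3958875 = -0.01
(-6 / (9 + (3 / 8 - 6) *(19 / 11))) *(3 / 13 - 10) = -22352 / 273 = -81.88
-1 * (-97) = 97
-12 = -12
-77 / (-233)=77 / 233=0.33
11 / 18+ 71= 1289 / 18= 71.61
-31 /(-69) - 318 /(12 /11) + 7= -39199 /138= -284.05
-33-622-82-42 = -779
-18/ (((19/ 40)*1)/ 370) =-266400/ 19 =-14021.05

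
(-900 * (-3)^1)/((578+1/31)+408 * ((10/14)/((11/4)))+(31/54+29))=348024600/91979081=3.78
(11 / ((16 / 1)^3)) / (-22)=-1 / 8192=-0.00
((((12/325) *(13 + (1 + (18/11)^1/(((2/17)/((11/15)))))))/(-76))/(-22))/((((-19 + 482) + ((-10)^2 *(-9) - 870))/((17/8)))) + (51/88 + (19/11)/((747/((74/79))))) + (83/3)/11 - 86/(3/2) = -22731826923926473/419124371094000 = -54.24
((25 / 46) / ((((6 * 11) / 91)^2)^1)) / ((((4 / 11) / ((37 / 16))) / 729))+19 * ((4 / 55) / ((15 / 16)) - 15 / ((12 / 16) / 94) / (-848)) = 2488752475523 / 514905600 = 4833.42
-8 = -8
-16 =-16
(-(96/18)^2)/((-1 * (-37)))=-256/333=-0.77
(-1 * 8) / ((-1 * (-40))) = -0.20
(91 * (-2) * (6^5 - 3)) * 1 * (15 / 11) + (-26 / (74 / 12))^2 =-29050309314 / 15059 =-1929099.50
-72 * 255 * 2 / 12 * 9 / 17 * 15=-24300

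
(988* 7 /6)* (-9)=-10374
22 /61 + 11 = 693 /61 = 11.36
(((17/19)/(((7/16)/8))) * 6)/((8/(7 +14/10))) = 9792/95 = 103.07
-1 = -1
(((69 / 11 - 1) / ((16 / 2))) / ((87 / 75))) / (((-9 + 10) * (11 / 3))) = 75 / 484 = 0.15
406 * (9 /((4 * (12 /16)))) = 1218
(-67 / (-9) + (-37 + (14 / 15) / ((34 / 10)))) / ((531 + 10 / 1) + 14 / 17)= -4480 / 82899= -0.05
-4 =-4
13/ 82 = 0.16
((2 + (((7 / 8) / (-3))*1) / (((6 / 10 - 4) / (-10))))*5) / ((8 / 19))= 22135 / 1632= 13.56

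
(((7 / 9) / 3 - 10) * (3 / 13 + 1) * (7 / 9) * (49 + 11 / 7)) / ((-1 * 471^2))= 496544 / 233598573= 0.00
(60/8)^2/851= 225/3404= 0.07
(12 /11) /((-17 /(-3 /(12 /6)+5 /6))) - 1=-179 /187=-0.96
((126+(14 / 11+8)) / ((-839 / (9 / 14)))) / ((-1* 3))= 2232 / 64603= 0.03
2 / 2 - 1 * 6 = -5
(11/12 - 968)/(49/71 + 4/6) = -823955/1156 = -712.76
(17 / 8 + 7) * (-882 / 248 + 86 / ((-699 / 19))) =-37293875 / 693408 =-53.78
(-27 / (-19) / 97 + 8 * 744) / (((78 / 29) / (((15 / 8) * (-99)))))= -157468076865 / 383344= -410774.86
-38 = -38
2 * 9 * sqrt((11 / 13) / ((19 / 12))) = 36 * sqrt(8151) / 247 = 13.16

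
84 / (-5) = -84 / 5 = -16.80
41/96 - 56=-5335/96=-55.57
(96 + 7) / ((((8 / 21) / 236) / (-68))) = -4338978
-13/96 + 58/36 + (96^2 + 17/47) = 124772647/13536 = 9217.84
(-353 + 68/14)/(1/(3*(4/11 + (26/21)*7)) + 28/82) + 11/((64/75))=-1878919199/2071104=-907.21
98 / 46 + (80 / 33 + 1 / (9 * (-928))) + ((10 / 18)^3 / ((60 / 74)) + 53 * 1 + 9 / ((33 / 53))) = 72.22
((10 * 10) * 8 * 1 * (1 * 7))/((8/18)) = 12600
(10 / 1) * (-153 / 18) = -85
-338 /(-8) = 42.25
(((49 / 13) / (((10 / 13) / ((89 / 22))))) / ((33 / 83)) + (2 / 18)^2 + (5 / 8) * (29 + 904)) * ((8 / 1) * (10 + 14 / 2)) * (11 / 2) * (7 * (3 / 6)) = 1657179.62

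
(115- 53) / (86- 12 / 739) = 22909 / 31771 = 0.72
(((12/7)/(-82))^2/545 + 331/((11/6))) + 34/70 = 89393581687/493802155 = 181.03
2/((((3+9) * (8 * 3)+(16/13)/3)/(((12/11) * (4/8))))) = 117/30932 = 0.00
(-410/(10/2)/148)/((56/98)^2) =-2009/1184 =-1.70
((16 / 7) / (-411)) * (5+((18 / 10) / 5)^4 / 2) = -4471784 / 160546875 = -0.03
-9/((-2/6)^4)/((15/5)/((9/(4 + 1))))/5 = -2187/25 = -87.48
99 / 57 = 33 / 19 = 1.74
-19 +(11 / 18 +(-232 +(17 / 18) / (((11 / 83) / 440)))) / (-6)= -18109 / 36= -503.03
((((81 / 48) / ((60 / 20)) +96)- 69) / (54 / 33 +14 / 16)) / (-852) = -1617 / 125528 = -0.01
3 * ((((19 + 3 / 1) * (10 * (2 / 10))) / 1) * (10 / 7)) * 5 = 6600 / 7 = 942.86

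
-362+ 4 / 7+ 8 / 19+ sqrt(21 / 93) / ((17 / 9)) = -48014 / 133+ 9*sqrt(217) / 527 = -360.76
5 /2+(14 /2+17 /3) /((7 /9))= 263 /14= 18.79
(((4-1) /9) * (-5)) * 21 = -35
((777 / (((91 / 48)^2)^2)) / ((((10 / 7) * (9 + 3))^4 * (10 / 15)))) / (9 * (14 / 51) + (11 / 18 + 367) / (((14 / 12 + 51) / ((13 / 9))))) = 2679102216 / 32439922961875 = 0.00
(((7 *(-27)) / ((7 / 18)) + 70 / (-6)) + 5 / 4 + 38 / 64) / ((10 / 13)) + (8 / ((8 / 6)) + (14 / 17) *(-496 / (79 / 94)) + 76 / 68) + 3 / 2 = -1446546941 / 1289280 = -1121.98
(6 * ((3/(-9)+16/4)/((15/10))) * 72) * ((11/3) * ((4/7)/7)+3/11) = 29600/49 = 604.08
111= 111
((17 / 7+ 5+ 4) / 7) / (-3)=-0.54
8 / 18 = 4 / 9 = 0.44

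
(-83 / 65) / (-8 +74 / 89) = 0.18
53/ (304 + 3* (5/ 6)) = 106/ 613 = 0.17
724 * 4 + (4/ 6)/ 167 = 2896.00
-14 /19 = -0.74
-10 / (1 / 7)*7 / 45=-98 / 9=-10.89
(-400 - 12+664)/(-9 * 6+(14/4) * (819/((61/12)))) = 427/864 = 0.49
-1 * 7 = -7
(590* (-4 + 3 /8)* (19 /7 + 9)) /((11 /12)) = -2104530 /77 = -27331.56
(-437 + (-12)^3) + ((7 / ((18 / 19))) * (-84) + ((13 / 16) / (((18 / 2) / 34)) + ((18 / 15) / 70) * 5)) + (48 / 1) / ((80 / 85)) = -6883409 / 2520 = -2731.51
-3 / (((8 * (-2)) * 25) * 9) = 1 / 1200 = 0.00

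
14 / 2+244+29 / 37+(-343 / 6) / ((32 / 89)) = 659173 / 7104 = 92.79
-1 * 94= -94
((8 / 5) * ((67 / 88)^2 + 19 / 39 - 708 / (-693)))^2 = 19495059533041 / 1745886542400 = 11.17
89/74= 1.20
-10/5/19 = -2/19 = -0.11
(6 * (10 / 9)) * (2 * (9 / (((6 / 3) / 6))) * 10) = 3600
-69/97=-0.71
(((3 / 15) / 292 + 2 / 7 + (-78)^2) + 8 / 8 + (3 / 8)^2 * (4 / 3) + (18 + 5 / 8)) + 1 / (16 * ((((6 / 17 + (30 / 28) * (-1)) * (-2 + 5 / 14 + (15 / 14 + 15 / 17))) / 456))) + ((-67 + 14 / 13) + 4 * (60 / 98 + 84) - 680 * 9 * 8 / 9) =809.05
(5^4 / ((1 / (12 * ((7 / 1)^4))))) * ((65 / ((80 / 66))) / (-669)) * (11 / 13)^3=-65911951875 / 75374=-874465.36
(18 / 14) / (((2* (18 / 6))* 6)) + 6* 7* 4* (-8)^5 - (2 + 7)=-154140923 / 28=-5505032.96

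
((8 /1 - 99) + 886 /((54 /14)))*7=26215 /27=970.93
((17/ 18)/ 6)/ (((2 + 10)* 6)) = 17/ 7776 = 0.00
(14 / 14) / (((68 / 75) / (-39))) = -2925 / 68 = -43.01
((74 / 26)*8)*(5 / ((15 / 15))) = 113.85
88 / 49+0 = 1.80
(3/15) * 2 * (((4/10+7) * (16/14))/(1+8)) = 592/1575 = 0.38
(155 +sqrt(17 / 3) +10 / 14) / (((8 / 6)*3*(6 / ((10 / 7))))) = 5*sqrt(51) / 252 +2725 / 294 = 9.41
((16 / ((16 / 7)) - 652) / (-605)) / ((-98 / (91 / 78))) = -43 / 3388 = -0.01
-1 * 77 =-77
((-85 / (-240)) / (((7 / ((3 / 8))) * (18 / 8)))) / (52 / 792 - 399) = -187 / 8846768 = -0.00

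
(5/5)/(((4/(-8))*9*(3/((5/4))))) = -5/54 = -0.09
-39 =-39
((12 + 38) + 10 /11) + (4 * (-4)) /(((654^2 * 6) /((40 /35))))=1257484864 /24700599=50.91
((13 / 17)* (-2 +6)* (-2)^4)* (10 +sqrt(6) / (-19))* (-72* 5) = -2995200 / 17 +299520* sqrt(6) / 323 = -173916.81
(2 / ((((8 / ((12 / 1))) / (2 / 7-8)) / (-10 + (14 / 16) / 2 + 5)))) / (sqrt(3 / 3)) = 5913 / 56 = 105.59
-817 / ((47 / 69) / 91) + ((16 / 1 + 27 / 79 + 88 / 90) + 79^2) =-102889.40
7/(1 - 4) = -7/3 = -2.33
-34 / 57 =-0.60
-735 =-735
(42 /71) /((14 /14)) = 42 /71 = 0.59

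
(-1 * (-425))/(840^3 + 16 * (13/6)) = 1275/1778112104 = 0.00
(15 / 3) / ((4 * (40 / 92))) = 23 / 8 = 2.88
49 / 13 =3.77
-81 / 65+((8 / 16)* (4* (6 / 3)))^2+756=50099 / 65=770.75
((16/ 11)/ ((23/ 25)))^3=64000000/ 16194277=3.95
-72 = -72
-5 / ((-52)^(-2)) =-13520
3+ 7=10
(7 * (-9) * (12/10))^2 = 142884/25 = 5715.36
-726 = -726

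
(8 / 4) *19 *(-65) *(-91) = 224770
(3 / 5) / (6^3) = 1 / 360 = 0.00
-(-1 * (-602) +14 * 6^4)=-18746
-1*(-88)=88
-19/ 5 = -3.80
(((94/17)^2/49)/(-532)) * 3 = -6627/1883413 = -0.00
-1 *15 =-15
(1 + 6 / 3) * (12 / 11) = 36 / 11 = 3.27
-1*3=-3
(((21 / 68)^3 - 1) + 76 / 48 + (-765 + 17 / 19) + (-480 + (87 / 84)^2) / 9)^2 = 4629882928706659614569881 / 6941252726639529984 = 667009.70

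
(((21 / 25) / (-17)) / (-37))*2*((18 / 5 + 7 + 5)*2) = 6552 / 78625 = 0.08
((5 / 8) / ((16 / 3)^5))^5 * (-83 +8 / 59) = -12944981286146334375 / 2450764117228438640666394267391885312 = -0.00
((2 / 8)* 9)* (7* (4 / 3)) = 21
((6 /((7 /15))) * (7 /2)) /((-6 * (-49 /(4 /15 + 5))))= 79 /98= 0.81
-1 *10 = -10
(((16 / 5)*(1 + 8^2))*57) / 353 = 11856 / 353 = 33.59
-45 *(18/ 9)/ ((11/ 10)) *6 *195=-1053000/ 11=-95727.27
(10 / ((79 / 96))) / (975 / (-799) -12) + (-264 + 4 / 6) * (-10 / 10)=218978570 / 834477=262.41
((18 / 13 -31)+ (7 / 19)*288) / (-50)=-18893 / 12350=-1.53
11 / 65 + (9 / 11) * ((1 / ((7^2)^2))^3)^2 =23181328997048536143106 / 136980580437104986296715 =0.17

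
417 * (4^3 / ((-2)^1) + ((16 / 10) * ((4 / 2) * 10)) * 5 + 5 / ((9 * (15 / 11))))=481913 / 9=53545.89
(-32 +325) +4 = 297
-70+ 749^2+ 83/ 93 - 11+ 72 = 52172339/ 93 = 560992.89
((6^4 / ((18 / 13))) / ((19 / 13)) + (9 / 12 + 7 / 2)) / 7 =92.10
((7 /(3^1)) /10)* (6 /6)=7 /30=0.23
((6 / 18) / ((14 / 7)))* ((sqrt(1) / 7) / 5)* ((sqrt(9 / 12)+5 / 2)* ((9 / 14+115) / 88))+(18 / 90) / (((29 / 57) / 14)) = 1619* sqrt(3) / 517440+82818179 / 15005760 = 5.52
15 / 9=5 / 3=1.67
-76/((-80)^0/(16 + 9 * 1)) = -1900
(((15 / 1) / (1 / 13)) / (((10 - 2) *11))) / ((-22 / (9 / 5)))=-351 / 1936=-0.18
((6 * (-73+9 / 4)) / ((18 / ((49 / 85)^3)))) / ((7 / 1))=-4756381 / 7369500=-0.65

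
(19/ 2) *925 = 17575/ 2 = 8787.50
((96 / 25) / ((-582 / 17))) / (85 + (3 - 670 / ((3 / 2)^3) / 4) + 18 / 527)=-1935144 / 662580325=-0.00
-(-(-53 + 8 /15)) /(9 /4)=-3148 /135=-23.32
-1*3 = -3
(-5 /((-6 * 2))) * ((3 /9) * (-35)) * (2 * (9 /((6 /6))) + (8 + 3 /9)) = -13825 /108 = -128.01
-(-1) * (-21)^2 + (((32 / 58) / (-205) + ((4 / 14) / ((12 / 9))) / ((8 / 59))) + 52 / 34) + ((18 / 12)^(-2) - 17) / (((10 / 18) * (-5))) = 25472176349 / 56596400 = 450.07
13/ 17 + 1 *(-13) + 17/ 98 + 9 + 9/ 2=1198/ 833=1.44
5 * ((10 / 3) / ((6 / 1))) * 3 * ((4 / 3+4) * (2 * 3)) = 800 / 3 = 266.67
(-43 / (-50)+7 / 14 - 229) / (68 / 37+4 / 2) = -210567 / 3550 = -59.31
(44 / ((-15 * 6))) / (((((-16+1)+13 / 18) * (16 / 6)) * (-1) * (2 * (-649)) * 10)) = 3 / 3032600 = 0.00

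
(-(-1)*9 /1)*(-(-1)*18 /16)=81 /8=10.12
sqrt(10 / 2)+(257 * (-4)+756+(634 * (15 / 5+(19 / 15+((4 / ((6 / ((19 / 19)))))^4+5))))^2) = 36003345.14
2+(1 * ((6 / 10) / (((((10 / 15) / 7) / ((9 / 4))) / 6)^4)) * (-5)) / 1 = -310065530851 / 256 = -1211193479.89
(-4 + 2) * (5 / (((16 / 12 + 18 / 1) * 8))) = -15 / 232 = -0.06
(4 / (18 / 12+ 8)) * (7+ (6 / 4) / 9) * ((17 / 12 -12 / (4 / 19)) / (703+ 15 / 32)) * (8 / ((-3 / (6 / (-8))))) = -1835584 / 3849381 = -0.48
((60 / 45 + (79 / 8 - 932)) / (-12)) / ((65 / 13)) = 22099 / 1440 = 15.35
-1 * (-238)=238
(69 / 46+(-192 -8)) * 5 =-1985 / 2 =-992.50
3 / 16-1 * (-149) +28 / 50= 59899 / 400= 149.75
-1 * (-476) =476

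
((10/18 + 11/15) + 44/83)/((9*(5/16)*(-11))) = -108704/1848825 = -0.06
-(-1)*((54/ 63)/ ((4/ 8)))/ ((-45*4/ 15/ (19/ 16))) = -19/ 112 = -0.17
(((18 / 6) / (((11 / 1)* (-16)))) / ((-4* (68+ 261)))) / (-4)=-0.00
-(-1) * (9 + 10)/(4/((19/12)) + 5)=361/143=2.52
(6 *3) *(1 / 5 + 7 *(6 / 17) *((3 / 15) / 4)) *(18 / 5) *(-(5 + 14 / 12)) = -10989 / 85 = -129.28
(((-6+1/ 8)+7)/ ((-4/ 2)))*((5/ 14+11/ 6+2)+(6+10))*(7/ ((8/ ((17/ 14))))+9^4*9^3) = -1738267977/ 32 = -54320874.28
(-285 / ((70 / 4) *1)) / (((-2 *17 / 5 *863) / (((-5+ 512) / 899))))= 144495 / 92324603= 0.00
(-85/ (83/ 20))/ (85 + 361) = -850/ 18509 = -0.05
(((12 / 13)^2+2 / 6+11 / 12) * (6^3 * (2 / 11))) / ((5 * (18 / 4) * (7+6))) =34104 / 120835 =0.28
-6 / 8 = -3 / 4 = -0.75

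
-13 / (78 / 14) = -7 / 3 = -2.33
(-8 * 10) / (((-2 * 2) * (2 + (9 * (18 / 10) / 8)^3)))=1280000 / 659441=1.94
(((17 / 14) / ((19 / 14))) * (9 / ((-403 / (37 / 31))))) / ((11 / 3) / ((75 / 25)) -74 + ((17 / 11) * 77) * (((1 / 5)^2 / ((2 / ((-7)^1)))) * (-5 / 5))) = 2547450 / 5994228851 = 0.00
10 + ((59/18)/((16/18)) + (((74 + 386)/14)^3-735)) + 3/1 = 190729901/5488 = 34753.99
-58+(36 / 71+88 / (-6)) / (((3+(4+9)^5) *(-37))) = -21214831999 / 365772972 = -58.00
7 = 7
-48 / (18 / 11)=-88 / 3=-29.33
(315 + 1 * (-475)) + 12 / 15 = -796 / 5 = -159.20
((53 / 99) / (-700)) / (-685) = 53 / 47470500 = 0.00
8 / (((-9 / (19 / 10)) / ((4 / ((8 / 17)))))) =-646 / 45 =-14.36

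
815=815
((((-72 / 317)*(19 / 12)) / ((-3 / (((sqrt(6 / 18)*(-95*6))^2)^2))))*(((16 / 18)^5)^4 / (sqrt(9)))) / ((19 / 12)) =12019990672149512380743680000 / 428219994502338492213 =28069662.38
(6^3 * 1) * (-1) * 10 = -2160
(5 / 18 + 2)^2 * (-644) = -270641 / 81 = -3341.25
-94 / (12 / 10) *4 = -940 / 3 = -313.33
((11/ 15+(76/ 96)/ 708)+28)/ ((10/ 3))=2441279/ 283200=8.62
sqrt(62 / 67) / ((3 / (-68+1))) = -sqrt(4154) / 3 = -21.48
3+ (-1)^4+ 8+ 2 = 14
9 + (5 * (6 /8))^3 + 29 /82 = 62.09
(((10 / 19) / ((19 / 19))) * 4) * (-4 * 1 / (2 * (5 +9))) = -40 / 133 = -0.30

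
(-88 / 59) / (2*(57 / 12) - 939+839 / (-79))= 13904 / 8763801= 0.00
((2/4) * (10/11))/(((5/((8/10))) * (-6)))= -2/165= -0.01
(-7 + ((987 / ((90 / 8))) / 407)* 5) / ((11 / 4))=-28924 / 13431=-2.15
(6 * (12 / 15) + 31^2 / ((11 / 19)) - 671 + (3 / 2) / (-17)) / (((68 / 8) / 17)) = 1858071 / 935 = 1987.24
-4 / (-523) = 4 / 523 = 0.01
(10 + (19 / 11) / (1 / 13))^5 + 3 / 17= 98580270173622 / 2737867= 36006230.46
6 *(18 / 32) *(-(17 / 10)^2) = -7803 / 800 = -9.75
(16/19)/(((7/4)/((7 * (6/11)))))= 1.84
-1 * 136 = -136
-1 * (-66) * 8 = 528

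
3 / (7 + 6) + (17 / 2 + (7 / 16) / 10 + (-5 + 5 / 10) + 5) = 19291 / 2080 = 9.27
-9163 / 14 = -1309 / 2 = -654.50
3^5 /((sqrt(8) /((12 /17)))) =729 * sqrt(2) /17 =60.64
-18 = -18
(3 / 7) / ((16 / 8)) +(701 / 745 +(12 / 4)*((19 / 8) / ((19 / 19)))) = 345451 / 41720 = 8.28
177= 177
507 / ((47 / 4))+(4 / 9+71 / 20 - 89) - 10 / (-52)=-4582241 / 109980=-41.66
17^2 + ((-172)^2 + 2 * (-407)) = 29059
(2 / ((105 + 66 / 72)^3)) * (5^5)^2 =33750000000 / 2053225511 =16.44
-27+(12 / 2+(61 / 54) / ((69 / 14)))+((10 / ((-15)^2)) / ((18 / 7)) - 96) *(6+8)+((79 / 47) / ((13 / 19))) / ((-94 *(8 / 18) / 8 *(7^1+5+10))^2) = -2767748010287387 / 2028354651180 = -1364.53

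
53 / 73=0.73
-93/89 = -1.04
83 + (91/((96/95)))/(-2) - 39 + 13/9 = 241/576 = 0.42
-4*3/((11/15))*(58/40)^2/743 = -7569/163460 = -0.05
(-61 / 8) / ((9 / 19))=-1159 / 72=-16.10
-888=-888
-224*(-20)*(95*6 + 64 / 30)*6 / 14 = 1098496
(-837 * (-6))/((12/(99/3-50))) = -14229/2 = -7114.50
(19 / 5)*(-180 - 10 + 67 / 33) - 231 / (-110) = -235021 / 330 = -712.18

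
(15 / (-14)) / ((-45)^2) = -0.00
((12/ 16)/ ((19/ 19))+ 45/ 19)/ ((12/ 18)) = 711/ 152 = 4.68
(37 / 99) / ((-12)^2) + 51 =727093 / 14256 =51.00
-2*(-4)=8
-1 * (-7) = 7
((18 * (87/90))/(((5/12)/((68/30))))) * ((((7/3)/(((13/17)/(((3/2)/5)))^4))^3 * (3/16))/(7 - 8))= -0.00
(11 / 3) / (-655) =-11 / 1965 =-0.01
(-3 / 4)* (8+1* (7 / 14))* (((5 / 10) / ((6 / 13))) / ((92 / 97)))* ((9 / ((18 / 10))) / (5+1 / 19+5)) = -2036515 / 562304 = -3.62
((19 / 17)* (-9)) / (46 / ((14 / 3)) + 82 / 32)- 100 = -2383852 / 23647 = -100.81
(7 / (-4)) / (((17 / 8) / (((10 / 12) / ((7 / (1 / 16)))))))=-5 / 816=-0.01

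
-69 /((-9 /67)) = 1541 /3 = 513.67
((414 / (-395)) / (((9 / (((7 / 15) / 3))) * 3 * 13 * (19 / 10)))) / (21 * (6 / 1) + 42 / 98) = -4508 / 2331315675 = -0.00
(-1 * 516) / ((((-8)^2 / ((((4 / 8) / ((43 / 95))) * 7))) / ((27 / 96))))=-17955 / 1024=-17.53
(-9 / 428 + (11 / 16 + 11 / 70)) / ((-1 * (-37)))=49351 / 2217040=0.02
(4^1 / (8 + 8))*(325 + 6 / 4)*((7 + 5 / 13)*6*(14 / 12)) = 54852 / 13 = 4219.38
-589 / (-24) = 589 / 24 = 24.54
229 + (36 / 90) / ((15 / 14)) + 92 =24103 / 75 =321.37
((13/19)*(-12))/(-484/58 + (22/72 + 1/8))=325728/313975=1.04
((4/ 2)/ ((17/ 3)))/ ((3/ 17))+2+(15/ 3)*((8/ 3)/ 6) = 56/ 9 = 6.22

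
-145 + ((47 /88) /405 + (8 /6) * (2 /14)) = -36126751 /249480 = -144.81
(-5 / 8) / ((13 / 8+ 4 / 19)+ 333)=-19 / 10179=-0.00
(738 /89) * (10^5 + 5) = 829254.94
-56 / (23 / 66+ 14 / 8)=-7392 / 277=-26.69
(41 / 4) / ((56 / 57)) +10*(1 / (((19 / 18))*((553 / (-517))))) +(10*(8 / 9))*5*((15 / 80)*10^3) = 8407189751 / 1008672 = 8334.91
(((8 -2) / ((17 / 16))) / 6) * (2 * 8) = 15.06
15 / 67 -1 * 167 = -11174 / 67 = -166.78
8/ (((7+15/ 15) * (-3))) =-1/ 3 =-0.33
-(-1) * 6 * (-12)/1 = -72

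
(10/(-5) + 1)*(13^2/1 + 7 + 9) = -185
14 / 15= 0.93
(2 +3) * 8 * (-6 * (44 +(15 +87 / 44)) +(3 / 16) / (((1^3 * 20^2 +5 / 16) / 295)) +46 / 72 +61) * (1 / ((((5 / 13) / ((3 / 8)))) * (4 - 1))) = -668441891 / 169092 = -3953.13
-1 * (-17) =17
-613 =-613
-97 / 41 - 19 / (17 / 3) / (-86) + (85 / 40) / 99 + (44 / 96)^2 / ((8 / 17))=-1.86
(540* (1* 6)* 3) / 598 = 4860 / 299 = 16.25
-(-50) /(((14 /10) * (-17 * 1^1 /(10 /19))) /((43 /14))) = -53750 /15827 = -3.40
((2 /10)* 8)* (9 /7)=72 /35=2.06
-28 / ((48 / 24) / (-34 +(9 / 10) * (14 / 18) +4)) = 2051 / 5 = 410.20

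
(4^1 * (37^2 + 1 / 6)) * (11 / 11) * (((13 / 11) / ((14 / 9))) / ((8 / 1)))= 320385 / 616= 520.11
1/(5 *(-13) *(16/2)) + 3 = 1559/520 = 3.00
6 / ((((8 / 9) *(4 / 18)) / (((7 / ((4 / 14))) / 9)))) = 1323 / 16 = 82.69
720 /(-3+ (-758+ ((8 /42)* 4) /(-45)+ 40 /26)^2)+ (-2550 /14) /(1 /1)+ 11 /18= -1975428470894396737 /10882075480739694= -181.53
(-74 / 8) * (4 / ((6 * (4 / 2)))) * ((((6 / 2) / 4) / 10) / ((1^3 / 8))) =-37 / 20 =-1.85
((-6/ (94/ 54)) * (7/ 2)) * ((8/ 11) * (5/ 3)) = -7560/ 517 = -14.62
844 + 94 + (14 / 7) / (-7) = 6564 / 7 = 937.71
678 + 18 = 696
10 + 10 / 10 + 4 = 15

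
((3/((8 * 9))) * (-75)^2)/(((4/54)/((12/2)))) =151875/8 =18984.38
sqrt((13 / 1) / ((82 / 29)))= sqrt(30914) / 82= 2.14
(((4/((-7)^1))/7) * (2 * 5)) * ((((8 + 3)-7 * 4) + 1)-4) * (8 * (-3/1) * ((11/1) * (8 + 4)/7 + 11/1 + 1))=-4147200/343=-12090.96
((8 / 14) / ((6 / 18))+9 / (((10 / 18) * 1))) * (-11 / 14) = -6897 / 490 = -14.08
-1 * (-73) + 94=167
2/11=0.18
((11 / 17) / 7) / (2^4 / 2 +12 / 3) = 11 / 1428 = 0.01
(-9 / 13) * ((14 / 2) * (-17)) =1071 / 13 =82.38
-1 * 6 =-6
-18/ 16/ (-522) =0.00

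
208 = 208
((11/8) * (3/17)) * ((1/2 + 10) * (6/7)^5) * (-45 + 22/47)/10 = -7193043/1370285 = -5.25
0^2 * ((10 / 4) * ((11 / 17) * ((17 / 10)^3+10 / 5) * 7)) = 0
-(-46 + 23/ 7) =299/ 7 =42.71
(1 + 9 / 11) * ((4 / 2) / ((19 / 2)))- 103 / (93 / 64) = -1370288 / 19437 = -70.50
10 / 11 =0.91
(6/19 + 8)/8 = 79/76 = 1.04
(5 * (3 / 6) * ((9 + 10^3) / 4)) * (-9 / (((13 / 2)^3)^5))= -185978880 / 51185893014090757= -0.00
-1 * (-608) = 608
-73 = -73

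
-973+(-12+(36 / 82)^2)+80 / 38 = -31386519 / 31939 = -982.70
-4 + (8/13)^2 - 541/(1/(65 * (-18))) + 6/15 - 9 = 534849323/845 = 632957.78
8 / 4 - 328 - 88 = -414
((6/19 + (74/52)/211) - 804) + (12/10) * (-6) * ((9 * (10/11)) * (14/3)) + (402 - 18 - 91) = -900733121/1146574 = -785.59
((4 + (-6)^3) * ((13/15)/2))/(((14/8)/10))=-11024/21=-524.95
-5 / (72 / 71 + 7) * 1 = -355 / 569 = -0.62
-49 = -49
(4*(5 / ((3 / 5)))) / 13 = 100 / 39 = 2.56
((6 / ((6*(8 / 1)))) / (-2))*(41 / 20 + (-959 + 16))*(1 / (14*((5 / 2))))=18819 / 11200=1.68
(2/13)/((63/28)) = 8/117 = 0.07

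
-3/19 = -0.16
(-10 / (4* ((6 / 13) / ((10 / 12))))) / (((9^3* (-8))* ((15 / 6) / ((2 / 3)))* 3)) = 65 / 944784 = 0.00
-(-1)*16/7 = 16/7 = 2.29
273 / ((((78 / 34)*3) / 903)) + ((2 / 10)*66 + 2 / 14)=1254132 / 35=35832.34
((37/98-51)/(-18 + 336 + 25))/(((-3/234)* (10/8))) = 773916/84035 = 9.21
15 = 15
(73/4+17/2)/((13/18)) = 963/26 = 37.04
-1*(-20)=20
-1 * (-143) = 143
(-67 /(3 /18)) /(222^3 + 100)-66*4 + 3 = -1427820015 /5470574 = -261.00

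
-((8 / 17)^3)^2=-262144 / 24137569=-0.01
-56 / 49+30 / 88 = -247 / 308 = -0.80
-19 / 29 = -0.66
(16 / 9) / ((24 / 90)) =20 / 3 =6.67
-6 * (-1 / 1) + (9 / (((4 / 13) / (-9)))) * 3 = -3135 / 4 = -783.75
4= 4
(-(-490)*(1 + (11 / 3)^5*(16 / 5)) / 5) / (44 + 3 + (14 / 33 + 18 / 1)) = 2779117418 / 874395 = 3178.33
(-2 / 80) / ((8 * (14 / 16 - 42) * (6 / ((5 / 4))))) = 1 / 63168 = 0.00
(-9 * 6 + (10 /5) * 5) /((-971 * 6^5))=11 /1887624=0.00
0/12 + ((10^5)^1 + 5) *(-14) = -1400070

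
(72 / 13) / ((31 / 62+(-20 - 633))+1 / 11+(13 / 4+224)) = -3168 / 243191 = -0.01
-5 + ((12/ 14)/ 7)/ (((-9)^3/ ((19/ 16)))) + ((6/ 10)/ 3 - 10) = -7049039/ 476280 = -14.80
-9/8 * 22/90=-11/40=-0.28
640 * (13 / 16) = 520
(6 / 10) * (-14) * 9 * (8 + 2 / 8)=-623.70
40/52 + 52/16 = 209/52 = 4.02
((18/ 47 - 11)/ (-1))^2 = 249001/ 2209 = 112.72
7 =7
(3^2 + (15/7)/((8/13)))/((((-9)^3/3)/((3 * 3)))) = -233/504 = -0.46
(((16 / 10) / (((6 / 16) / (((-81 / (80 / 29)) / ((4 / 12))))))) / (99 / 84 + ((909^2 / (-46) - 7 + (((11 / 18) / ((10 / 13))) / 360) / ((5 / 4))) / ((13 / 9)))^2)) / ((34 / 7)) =-0.00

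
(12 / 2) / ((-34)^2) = 0.01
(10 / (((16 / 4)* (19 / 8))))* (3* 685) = 41100 / 19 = 2163.16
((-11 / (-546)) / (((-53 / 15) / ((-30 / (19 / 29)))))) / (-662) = -23925 / 60663694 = -0.00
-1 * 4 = -4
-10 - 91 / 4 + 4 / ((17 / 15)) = -1987 / 68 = -29.22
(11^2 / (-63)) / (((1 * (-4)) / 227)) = 27467 / 252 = 109.00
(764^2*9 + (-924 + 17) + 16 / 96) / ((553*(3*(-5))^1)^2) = 31514143 / 412842150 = 0.08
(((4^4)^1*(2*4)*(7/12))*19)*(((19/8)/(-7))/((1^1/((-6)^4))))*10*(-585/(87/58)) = 38925619200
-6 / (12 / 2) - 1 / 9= -10 / 9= -1.11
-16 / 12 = -4 / 3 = -1.33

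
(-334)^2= 111556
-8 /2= -4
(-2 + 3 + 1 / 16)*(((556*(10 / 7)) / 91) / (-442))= -695 / 33124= -0.02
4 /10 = 2 /5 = 0.40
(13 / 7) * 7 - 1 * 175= -162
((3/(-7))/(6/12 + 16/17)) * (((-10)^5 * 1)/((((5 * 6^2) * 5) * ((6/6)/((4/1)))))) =136000/1029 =132.17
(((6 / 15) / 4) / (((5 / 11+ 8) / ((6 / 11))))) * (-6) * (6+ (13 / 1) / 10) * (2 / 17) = -438 / 13175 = -0.03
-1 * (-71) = 71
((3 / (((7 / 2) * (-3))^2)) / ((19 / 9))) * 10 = 120 / 931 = 0.13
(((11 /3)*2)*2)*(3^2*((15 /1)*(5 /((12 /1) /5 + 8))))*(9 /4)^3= 9021375 /832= 10843.00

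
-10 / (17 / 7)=-70 / 17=-4.12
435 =435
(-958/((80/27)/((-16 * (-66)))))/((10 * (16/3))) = -1280367/200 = -6401.84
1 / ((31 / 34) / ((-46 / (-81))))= 0.62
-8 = -8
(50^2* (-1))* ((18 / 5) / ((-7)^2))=-9000 / 49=-183.67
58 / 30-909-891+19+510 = -19036 / 15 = -1269.07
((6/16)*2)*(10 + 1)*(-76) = -627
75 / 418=0.18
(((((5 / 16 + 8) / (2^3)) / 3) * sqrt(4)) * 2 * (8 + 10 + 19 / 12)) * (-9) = -31255 / 128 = -244.18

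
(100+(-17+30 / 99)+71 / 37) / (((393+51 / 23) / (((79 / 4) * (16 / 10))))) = 189069752 / 27747225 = 6.81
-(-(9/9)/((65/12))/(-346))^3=-216/1421930531125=-0.00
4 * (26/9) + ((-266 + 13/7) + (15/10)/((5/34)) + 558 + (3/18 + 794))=699161/630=1109.78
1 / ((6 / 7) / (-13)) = -91 / 6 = -15.17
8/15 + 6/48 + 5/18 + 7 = 2857/360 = 7.94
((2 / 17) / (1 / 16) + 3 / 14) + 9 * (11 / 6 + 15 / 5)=5426 / 119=45.60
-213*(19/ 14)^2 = -76893/ 196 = -392.31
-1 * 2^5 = -32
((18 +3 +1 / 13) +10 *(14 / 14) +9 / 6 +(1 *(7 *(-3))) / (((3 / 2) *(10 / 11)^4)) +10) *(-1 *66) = -47360577 / 32500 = -1457.25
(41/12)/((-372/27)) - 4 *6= -12027/496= -24.25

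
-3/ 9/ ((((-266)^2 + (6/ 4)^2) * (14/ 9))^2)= -108/ 3925276275361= -0.00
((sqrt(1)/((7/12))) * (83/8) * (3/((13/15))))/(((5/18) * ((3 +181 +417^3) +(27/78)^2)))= 1048788/343126297171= 0.00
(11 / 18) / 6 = 11 / 108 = 0.10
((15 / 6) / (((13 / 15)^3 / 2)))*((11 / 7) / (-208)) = -185625 / 3198832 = -0.06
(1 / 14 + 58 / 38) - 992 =-263447 / 266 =-990.40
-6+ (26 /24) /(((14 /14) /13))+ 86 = 94.08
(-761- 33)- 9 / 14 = -794.64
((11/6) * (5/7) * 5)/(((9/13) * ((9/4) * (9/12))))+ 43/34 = 1191829/173502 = 6.87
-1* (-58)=58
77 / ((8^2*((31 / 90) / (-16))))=-3465 / 62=-55.89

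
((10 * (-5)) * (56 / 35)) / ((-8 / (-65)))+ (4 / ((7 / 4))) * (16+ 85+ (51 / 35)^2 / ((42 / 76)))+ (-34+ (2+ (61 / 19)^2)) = -9362176729 / 21669025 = -432.05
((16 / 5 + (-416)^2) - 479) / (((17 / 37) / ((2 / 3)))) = 63854674 / 255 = 250410.49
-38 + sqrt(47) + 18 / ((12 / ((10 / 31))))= -1163 / 31 + sqrt(47)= -30.66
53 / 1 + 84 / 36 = 166 / 3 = 55.33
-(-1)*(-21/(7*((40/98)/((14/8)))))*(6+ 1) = -7203/80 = -90.04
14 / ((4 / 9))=63 / 2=31.50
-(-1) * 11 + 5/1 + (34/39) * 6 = 276/13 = 21.23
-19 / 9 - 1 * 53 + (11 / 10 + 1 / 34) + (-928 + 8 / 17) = -44168 / 45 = -981.51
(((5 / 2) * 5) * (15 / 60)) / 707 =25 / 5656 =0.00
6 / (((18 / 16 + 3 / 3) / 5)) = 240 / 17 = 14.12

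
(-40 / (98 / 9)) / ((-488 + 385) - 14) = 20 / 637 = 0.03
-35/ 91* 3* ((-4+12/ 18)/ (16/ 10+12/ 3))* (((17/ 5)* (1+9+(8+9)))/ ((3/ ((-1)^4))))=3825/ 182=21.02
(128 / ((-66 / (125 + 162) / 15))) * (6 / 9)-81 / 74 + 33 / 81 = -122345983 / 21978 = -5566.75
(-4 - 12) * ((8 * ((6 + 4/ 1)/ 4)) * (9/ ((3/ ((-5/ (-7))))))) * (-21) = 14400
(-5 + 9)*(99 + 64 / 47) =18868 / 47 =401.45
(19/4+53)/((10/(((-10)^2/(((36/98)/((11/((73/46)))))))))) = 4772845/438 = 10896.91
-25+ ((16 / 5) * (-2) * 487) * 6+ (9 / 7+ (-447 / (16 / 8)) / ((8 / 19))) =-10782983 / 560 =-19255.33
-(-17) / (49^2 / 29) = 493 / 2401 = 0.21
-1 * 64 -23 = -87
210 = 210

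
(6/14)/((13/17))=51/91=0.56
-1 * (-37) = 37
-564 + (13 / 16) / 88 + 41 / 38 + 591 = 28.09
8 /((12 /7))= 4.67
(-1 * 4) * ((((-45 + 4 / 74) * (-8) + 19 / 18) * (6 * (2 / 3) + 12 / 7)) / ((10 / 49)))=-13449800 / 333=-40389.79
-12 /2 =-6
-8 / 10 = -4 / 5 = -0.80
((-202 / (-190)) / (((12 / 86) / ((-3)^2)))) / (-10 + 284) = 13029 / 52060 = 0.25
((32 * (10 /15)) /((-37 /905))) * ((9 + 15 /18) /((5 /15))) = -1708640 /111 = -15393.15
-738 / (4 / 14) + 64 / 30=-38713 / 15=-2580.87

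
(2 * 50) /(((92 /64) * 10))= 160 /23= 6.96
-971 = -971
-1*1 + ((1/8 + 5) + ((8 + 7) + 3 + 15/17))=3129/136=23.01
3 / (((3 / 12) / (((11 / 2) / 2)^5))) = 1887.32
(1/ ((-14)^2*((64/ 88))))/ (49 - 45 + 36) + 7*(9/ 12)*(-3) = -987829/ 62720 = -15.75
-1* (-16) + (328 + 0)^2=107600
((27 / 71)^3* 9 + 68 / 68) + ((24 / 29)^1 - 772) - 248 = -10562900834 / 10379419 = -1017.68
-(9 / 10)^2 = -81 / 100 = -0.81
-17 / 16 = -1.06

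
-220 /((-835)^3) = 44 /116436575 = 0.00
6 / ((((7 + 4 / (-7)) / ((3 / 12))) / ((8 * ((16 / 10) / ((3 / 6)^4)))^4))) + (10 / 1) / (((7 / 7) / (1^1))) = 3848290790966 / 9375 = 410484351.04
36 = 36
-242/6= -40.33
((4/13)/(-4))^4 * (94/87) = 0.00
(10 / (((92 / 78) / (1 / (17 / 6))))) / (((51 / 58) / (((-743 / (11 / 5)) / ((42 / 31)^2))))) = -6729666775 / 10748199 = -626.12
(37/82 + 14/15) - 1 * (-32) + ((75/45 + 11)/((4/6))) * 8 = 185.38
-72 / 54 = -4 / 3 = -1.33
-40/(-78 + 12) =20/33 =0.61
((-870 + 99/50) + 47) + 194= -31351/50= -627.02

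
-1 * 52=-52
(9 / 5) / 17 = 9 / 85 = 0.11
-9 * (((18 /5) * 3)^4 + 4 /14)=-535703778 /4375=-122446.58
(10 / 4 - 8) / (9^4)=-11 / 13122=-0.00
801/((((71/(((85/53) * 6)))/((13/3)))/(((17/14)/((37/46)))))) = 710.18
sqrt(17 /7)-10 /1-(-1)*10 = sqrt(119) /7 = 1.56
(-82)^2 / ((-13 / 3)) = -20172 / 13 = -1551.69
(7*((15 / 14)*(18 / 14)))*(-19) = -2565 / 14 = -183.21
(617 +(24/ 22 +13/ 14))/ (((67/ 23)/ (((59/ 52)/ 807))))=9950881/ 33306504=0.30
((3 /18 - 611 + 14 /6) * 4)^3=-14419882504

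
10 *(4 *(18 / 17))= 720 / 17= 42.35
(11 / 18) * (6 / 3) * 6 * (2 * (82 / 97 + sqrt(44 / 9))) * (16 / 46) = 28864 / 6693 + 704 * sqrt(11) / 207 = 15.59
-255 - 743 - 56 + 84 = -970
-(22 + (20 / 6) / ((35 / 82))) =-626 / 21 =-29.81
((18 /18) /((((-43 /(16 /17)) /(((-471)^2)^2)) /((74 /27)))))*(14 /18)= -5035566689888 /2193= -2296200040.99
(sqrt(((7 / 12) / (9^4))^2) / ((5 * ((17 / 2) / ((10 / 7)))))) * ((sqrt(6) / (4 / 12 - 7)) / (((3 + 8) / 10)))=-sqrt(6) / 2453814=-0.00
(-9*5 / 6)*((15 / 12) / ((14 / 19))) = -1425 / 112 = -12.72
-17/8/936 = -17/7488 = -0.00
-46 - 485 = -531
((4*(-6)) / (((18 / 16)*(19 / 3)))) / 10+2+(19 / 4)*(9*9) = 146837 / 380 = 386.41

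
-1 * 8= -8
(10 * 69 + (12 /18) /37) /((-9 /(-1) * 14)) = 5.48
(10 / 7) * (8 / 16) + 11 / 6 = 107 / 42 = 2.55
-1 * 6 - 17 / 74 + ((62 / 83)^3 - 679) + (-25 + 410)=-12685755507 / 42312238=-299.81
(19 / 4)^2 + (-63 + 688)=10361 / 16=647.56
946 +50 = 996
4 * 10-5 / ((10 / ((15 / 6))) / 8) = 30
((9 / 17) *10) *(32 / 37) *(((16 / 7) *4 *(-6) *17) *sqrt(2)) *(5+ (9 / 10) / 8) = -5654016 *sqrt(2) / 259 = -30872.53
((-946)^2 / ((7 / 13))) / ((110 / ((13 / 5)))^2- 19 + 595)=702.46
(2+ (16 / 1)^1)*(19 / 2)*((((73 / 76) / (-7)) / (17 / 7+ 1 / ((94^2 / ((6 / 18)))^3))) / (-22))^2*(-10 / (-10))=259998011961091720497990536256 / 230514678676542755889741373904779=0.00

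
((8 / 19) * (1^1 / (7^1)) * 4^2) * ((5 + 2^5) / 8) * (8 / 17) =4736 / 2261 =2.09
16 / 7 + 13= 107 / 7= 15.29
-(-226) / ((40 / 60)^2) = 1017 / 2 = 508.50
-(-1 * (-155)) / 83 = -155 / 83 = -1.87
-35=-35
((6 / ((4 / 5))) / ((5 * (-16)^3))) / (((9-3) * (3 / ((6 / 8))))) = -1 / 65536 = -0.00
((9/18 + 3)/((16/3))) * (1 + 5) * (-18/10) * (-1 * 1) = 567/80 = 7.09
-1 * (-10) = 10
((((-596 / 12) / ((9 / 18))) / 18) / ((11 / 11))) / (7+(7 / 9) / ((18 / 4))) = -447 / 581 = -0.77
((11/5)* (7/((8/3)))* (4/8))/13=231/1040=0.22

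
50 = 50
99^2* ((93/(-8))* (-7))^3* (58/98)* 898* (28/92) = 5029903508151753/5888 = 854263503422.51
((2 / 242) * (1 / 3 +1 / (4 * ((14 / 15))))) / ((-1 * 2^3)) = -101 / 162624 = -0.00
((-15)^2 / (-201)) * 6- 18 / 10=-2853 / 335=-8.52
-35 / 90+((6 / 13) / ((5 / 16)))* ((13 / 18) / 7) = -149 / 630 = -0.24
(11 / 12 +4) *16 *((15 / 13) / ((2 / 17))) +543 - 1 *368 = 12305 / 13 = 946.54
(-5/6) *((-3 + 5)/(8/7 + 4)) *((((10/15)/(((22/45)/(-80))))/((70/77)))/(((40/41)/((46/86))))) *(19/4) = 627095/6192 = 101.28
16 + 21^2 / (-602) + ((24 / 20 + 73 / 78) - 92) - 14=-742883 / 8385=-88.60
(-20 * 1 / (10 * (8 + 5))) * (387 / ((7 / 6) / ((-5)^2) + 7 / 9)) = -348300 / 4823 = -72.22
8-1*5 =3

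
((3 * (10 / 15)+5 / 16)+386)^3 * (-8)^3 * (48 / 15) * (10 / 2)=-479660611194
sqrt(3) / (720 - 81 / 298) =298*sqrt(3) / 214479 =0.00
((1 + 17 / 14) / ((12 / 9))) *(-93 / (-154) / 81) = 0.01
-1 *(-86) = 86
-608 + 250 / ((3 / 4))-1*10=-854 / 3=-284.67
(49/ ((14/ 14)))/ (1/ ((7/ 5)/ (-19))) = -343/ 95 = -3.61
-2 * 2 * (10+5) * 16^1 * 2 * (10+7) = -32640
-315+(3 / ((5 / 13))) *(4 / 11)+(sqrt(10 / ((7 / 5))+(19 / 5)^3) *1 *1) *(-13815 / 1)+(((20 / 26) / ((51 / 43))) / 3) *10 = -2763 *sqrt(1899205) / 35- 33912641 / 109395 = -109102.45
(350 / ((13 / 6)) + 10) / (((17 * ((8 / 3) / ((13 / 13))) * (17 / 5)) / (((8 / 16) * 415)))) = 6940875 / 30056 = 230.93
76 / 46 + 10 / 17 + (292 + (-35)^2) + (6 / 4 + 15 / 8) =4762741 / 3128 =1522.62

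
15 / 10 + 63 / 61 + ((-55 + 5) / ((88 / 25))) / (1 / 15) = -565077 / 2684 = -210.54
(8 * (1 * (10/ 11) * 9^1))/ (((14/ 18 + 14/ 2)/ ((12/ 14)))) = 3888/ 539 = 7.21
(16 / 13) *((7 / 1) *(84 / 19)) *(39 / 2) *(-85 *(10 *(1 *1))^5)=-119952000000 / 19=-6313263157.89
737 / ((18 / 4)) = 1474 / 9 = 163.78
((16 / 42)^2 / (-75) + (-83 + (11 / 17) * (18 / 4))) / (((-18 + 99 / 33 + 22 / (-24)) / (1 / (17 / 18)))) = 360261604 / 67618775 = 5.33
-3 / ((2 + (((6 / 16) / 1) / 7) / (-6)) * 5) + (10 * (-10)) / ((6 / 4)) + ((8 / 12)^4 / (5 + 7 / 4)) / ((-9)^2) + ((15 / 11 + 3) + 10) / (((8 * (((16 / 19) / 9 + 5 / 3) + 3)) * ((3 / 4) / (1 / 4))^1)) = -472862308148897 / 7074337101480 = -66.84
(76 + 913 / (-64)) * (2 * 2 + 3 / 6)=35559 / 128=277.80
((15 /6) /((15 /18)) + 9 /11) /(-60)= -7 /110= -0.06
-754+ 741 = -13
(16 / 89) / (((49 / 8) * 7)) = 128 / 30527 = 0.00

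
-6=-6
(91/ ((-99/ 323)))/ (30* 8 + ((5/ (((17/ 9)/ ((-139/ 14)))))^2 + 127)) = -128072084/ 456263379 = -0.28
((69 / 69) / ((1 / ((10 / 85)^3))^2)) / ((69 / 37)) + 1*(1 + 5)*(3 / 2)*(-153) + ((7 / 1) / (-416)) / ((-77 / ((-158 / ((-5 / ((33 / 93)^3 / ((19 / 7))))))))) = -1350045932526712334347 / 980425595761631760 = -1377.00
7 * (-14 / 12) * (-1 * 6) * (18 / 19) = 882 / 19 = 46.42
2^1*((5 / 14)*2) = 10 / 7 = 1.43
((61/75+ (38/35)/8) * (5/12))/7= 1993/35280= 0.06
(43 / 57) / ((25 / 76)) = 172 / 75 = 2.29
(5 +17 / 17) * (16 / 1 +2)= 108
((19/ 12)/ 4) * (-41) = -779/ 48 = -16.23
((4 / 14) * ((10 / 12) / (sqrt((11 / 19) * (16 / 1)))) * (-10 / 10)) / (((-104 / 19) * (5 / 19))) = 361 * sqrt(209) / 96096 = 0.05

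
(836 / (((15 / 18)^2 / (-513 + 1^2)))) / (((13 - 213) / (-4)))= -7704576 / 625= -12327.32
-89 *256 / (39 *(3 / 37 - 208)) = 843008 / 300027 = 2.81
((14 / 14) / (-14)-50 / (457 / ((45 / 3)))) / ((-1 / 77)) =120527 / 914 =131.87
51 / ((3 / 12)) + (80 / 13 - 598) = -5042 / 13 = -387.85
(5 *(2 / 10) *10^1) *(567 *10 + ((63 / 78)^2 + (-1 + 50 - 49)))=19166805 / 338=56706.52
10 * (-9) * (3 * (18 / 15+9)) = -2754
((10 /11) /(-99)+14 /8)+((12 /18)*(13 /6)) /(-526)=1991183 /1145628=1.74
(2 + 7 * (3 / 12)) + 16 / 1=79 / 4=19.75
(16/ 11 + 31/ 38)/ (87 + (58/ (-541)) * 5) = 513409/ 19552786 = 0.03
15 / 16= 0.94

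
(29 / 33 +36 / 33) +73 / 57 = 2038 / 627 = 3.25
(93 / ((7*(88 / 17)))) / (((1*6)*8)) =527 / 9856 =0.05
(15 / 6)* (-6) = -15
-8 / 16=-1 / 2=-0.50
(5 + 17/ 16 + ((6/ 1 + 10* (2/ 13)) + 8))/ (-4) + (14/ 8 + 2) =-1373/ 832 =-1.65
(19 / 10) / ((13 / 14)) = 133 / 65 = 2.05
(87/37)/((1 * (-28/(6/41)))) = -261/21238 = -0.01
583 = 583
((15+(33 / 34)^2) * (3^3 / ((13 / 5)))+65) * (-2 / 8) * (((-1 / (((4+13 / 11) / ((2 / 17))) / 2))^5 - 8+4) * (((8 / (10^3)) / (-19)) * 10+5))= 1151.79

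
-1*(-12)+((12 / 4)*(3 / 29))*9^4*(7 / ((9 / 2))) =92202 / 29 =3179.38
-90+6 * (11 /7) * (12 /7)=-3618 /49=-73.84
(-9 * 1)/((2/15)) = -135/2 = -67.50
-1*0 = 0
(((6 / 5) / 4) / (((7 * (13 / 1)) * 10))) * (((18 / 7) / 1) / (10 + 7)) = 27 / 541450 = 0.00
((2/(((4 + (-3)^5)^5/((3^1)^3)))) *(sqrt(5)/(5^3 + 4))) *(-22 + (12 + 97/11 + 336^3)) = -7510744854 *sqrt(5)/368850728439127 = -0.00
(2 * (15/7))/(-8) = -15/28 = -0.54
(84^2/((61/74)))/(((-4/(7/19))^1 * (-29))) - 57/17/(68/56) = 237252750/9713579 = 24.42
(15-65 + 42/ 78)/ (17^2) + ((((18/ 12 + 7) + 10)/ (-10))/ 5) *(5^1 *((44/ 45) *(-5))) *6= 3048553/ 56355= 54.10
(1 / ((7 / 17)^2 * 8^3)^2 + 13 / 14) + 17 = 11284465217 / 629407744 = 17.93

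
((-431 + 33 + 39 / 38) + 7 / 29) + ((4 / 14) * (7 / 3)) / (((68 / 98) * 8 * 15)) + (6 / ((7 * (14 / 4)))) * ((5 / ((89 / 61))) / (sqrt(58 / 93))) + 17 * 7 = -936519661 / 3372120 + 1830 * sqrt(5394) / 126469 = -276.66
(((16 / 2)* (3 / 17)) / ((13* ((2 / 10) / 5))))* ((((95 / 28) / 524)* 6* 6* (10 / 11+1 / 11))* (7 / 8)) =64125 / 115804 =0.55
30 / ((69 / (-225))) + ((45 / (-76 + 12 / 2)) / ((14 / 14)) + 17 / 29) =-914029 / 9338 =-97.88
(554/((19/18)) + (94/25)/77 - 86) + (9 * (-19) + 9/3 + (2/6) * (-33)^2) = 23184561/36575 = 633.89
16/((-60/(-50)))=40/3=13.33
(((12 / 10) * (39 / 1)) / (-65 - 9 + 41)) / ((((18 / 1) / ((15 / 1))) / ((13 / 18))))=-169 / 198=-0.85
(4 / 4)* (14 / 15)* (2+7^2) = 238 / 5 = 47.60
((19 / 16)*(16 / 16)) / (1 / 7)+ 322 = 5285 / 16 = 330.31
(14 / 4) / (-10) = -7 / 20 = -0.35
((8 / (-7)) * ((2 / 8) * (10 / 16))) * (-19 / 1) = 95 / 28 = 3.39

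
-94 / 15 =-6.27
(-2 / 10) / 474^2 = -1 / 1123380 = -0.00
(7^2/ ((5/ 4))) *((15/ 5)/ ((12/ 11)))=107.80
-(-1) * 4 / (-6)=-2 / 3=-0.67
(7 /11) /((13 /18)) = 126 /143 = 0.88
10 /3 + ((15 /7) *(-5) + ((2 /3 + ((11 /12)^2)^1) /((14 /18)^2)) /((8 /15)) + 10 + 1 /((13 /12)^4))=615391163 /76771968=8.02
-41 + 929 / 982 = -39333 / 982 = -40.05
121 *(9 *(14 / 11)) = 1386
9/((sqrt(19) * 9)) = sqrt(19)/19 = 0.23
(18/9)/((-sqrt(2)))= -sqrt(2)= -1.41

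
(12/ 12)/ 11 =1/ 11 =0.09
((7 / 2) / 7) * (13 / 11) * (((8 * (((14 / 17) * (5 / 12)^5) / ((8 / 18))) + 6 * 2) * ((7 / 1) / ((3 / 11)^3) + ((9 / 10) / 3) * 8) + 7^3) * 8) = 943944283451 / 43623360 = 21638.50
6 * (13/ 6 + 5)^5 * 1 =147008443/ 1296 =113432.44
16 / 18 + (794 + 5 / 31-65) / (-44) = -48131 / 3069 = -15.68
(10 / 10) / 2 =1 / 2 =0.50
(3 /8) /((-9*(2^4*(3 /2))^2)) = -1 /13824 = -0.00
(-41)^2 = 1681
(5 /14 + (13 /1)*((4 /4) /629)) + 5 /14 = 3236 /4403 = 0.73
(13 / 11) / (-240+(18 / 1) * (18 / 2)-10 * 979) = -13 / 108548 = -0.00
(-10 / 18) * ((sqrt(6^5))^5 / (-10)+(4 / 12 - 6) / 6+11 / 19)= 625 / 3078+120932352 * sqrt(6)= 296222556.00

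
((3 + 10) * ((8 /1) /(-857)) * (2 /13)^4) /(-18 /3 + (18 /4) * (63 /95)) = 24320 /1078861017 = 0.00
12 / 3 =4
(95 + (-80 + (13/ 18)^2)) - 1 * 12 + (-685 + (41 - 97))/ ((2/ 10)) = -1199279/ 324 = -3701.48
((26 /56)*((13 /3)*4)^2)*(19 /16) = 41743 /252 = 165.65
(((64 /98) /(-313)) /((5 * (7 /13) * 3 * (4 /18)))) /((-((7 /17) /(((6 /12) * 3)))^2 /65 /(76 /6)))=66814488 /5260591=12.70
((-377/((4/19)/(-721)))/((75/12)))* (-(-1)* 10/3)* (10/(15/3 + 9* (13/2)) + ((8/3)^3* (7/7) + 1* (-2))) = 606376974476/51435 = 11789189.74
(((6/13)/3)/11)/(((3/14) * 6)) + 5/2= 6463/2574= 2.51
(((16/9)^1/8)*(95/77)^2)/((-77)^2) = 18050/316377369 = 0.00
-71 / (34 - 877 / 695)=-49345 / 22753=-2.17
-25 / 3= -8.33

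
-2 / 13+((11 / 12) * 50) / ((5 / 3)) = 711 / 26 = 27.35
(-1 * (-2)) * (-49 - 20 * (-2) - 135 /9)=-48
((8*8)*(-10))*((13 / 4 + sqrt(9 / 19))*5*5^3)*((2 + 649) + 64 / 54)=-22891700000 / 27-7043600000*sqrt(19) / 171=-1027386592.20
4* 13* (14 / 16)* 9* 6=2457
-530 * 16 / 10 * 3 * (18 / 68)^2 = -51516 / 289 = -178.26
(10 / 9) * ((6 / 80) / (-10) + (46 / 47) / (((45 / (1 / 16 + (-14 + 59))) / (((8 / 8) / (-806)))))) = -297161 / 30684420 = -0.01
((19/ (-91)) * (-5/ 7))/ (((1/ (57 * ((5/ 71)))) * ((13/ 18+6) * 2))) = 243675/ 5472467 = 0.04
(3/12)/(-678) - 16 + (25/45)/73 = -9498547/593928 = -15.99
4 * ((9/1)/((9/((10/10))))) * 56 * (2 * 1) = 448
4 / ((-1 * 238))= -2 / 119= -0.02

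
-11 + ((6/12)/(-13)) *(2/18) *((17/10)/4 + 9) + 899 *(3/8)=234781/720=326.08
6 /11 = 0.55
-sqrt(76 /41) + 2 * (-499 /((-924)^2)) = -2 * sqrt(779) /41-499 /426888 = -1.36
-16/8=-2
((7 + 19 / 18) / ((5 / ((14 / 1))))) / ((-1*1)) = -203 / 9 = -22.56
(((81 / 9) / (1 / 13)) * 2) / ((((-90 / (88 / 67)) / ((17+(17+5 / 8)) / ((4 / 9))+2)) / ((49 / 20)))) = -17916899 / 26800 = -668.54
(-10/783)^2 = 100/613089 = 0.00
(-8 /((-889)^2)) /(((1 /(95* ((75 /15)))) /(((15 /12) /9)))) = -4750 /7112889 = -0.00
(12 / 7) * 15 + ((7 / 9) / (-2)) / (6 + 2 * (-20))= 110209 / 4284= 25.73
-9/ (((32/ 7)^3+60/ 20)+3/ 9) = -9261/ 101734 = -0.09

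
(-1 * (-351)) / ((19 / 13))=4563 / 19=240.16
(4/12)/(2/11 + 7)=11/237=0.05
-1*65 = -65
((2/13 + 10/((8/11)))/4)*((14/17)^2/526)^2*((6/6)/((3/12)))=1735923/75101832637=0.00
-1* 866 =-866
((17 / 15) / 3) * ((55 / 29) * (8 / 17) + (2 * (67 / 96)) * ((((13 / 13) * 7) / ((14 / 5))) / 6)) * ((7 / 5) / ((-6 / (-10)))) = 1.30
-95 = -95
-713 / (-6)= 713 / 6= 118.83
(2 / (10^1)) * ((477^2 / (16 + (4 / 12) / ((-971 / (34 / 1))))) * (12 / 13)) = 3976751862 / 1513655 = 2627.25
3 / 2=1.50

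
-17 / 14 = -1.21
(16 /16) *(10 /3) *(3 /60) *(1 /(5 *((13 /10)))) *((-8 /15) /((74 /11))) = -44 /21645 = -0.00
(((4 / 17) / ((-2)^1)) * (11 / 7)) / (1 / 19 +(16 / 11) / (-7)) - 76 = -288686 / 3859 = -74.81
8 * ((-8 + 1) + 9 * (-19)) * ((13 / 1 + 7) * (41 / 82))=-14240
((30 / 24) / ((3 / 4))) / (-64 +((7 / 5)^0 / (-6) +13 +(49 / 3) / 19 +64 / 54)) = -1710 / 50399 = -0.03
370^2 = 136900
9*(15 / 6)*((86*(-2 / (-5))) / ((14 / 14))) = 774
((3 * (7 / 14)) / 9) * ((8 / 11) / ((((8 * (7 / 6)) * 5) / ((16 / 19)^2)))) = 0.00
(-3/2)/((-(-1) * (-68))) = 3/136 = 0.02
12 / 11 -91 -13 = -102.91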